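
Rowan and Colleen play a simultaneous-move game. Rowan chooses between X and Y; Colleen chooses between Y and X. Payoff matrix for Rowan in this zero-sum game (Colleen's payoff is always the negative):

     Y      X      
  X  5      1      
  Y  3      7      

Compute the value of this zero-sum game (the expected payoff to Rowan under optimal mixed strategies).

v = 4

Colleen's mix must leave Rowan indifferent between X and Y.
  Rowan's payoff from X: q·5 + (1−q)·1 = 4q + 1
  Rowan's payoff from Y: q·3 + (1−q)·7 = -4q + 7
  4q + 1 = -4q + 7  ⇒  8q = 6  ⇒  q = 3/4.
The value is Rowan's expected payoff against this mix (using X): (3/4)·5 + (1/4)·1 = 4.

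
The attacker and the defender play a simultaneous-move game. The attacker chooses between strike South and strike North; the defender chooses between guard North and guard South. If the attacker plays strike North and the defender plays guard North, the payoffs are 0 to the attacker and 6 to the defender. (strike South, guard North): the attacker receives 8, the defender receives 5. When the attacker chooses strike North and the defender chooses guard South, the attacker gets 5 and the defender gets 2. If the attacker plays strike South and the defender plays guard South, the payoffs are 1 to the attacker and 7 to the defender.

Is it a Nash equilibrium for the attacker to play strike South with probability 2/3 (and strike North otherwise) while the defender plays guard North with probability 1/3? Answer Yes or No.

Check the defender's indifference given the attacker's mix p = 2/3:
  payoff from guard North = 16/3; payoff from guard South = 16/3 — equal.
Check the attacker's indifference given the defender's mix q = 1/3:
  payoff from strike South = 10/3; payoff from strike North = 10/3 — equal.
Both players are indifferent, so neither can profitably deviate.

Yes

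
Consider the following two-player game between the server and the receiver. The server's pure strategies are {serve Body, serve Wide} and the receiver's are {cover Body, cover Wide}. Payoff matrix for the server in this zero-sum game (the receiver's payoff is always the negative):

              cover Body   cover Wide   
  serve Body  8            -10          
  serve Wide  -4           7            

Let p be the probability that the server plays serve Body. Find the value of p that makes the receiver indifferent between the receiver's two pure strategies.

p = 11/29

Set the receiver's expected payoff from cover Body equal to that from cover Wide:
  the receiver's payoff from cover Body: p·(-8) + (1−p)·4 = -12p + 4
  the receiver's payoff from cover Wide: p·10 + (1−p)·(-7) = 17p - 7
  -12p + 4 = 17p - 7  ⇒  -29p = -11  ⇒  p = 11/29.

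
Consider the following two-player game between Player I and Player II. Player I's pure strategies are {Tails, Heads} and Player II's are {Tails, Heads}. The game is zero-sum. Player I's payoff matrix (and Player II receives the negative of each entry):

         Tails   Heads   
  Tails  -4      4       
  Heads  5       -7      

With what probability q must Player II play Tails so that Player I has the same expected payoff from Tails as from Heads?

q = 11/20

Player II's mix must leave Player I indifferent between Tails and Heads.
  Player I's payoff from Tails: q·(-4) + (1−q)·4 = -8q + 4
  Player I's payoff from Heads: q·5 + (1−q)·(-7) = 12q - 7
  -8q + 4 = 12q - 7  ⇒  -20q = -11  ⇒  q = 11/20.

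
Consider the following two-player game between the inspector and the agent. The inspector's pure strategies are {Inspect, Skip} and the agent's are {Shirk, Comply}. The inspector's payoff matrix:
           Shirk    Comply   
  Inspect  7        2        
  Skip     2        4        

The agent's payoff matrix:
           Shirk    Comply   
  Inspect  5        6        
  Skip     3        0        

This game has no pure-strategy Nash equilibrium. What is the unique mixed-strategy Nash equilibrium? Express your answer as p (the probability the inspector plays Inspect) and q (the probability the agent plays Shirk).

For the agent to be willing to mix, the agent must be indifferent between Shirk and Comply, which pins down the inspector's mix.
  the agent's payoff from Shirk: p·5 + (1−p)·3 = 2p + 3
  the agent's payoff from Comply: p·6 + (1−p)·0 = 6p
  2p + 3 = 6p  ⇒  -4p = -3  ⇒  p = 3/4.
Set the inspector's expected payoff from Inspect equal to that from Skip:
  the inspector's expected payoff from Inspect: q·7 + (1−q)·2 = 5q + 2
  the inspector's expected payoff from Skip: q·2 + (1−q)·4 = -2q + 4
  5q + 2 = -2q + 4  ⇒  7q = 2  ⇒  q = 2/7.

p = 3/4, q = 2/7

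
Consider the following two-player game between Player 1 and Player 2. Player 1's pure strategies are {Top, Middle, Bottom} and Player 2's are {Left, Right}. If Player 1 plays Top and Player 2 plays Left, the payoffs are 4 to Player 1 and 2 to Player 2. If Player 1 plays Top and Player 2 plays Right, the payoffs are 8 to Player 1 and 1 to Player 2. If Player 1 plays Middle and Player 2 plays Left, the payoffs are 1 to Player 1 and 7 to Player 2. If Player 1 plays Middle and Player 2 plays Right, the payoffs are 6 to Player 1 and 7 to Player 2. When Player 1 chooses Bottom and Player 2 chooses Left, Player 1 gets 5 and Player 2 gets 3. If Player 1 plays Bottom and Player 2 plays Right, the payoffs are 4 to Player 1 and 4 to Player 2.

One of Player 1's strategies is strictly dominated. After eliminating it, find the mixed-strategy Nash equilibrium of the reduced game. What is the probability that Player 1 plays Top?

Player 1's strategy Middle is strictly dominated by Top: 4 > 1 and 8 > 6. Eliminate Middle.
In a mixed equilibrium Player 2 is indifferent between Left and Right; this condition fixes p.
  Player 2's payoff to Left: p·2 + (1−p)·3 = -p + 3
  Player 2's payoff to Right: p·1 + (1−p)·4 = -3p + 4
  -p + 3 = -3p + 4  ⇒  2p = 1  ⇒  p = 1/2.

p = 1/2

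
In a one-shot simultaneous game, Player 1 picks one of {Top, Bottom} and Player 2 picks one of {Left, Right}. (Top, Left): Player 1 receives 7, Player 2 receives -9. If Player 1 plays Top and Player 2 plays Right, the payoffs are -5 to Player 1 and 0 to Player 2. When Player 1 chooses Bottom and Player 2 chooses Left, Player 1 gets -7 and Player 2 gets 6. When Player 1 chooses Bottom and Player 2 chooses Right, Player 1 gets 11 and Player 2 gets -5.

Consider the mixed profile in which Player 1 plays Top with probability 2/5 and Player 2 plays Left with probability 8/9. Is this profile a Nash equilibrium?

No

Given Player 1's mix p = 2/5, Player 2's payoff from Left is 0 but from Right is -3. Player 2 strictly prefers Left, so Player 2 would not mix.
So the proposed profile is not a Nash equilibrium.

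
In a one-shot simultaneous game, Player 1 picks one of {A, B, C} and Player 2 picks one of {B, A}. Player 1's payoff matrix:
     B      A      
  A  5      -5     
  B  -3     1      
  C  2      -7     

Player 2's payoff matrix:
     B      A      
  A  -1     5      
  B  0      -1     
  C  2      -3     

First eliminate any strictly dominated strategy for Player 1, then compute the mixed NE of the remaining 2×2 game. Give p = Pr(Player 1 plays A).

Player 1's strategy C is strictly dominated by A: 5 > 2 and -5 > -7. Eliminate C.
For Player 2 to be willing to mix, Player 2 must be indifferent between B and A, which pins down Player 1's mix.
  Player 2's expected payoff from B: p·(-1) + (1−p)·0 = -p
  Player 2's expected payoff from A: p·5 + (1−p)·(-1) = 6p - 1
  -p = 6p - 1  ⇒  -7p = -1  ⇒  p = 1/7.

p = 1/7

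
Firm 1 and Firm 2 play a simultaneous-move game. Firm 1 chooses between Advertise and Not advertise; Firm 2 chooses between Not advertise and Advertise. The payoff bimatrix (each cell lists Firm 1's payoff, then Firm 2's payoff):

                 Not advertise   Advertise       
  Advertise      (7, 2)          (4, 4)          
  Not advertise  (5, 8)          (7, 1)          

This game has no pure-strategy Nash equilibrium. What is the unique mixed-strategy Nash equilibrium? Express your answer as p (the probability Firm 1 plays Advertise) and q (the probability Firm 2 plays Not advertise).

p = 7/9, q = 3/5

Set Firm 2's expected payoff from Not advertise equal to that from Advertise:
  Firm 2's expected payoff from Not advertise: p·2 + (1−p)·8 = -6p + 8
  Firm 2's expected payoff from Advertise: p·4 + (1−p)·1 = 3p + 1
  -6p + 8 = 3p + 1  ⇒  -9p = -7  ⇒  p = 7/9.
Firm 1's indifference between Advertise and Not advertise determines Firm 2's mixing probability q:
  Firm 1's expected payoff from Advertise: q·7 + (1−q)·4 = 3q + 4
  Firm 1's expected payoff from Not advertise: q·5 + (1−q)·7 = -2q + 7
  3q + 4 = -2q + 7  ⇒  5q = 3  ⇒  q = 3/5.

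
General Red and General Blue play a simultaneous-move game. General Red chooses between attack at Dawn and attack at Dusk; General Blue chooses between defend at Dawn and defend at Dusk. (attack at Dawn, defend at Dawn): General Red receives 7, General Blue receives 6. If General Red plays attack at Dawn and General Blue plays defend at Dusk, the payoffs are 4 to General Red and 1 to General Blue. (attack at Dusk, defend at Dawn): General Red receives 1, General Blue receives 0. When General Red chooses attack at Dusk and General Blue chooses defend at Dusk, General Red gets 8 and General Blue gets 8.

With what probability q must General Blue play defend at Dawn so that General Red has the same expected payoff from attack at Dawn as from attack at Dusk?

For General Red to be willing to mix, General Red must be indifferent between attack at Dawn and attack at Dusk, which pins down General Blue's mix.
  General Red's payoff from attack at Dawn: q·7 + (1−q)·4 = 3q + 4
  General Red's payoff from attack at Dusk: q·1 + (1−q)·8 = -7q + 8
  3q + 4 = -7q + 8  ⇒  10q = 4  ⇒  q = 2/5.

q = 2/5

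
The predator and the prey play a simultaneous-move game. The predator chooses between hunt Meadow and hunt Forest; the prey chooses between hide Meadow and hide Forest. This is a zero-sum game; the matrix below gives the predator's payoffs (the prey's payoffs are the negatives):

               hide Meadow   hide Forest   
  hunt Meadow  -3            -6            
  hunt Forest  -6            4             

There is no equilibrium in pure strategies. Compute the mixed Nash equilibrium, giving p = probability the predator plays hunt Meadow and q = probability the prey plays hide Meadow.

The predator's mix must leave the prey indifferent between hide Meadow and hide Forest.
  the prey's payoff to hide Meadow: p·3 + (1−p)·6 = -3p + 6
  the prey's payoff to hide Forest: p·6 + (1−p)·(-4) = 10p - 4
  -3p + 6 = 10p - 4  ⇒  -13p = -10  ⇒  p = 10/13.
The prey's mix must leave the predator indifferent between hunt Meadow and hunt Forest.
  the predator's payoff to hunt Meadow: q·(-3) + (1−q)·(-6) = 3q - 6
  the predator's payoff to hunt Forest: q·(-6) + (1−q)·4 = -10q + 4
  3q - 6 = -10q + 4  ⇒  13q = 10  ⇒  q = 10/13.

p = 10/13, q = 10/13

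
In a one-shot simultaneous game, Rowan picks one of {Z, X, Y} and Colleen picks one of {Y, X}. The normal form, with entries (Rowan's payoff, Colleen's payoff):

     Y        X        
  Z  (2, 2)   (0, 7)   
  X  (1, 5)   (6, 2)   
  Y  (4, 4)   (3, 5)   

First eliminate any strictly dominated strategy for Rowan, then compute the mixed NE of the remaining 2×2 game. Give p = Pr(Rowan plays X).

p = 1/4

Rowan's strategy Z is strictly dominated by Y: 4 > 2 and 3 > 0. Eliminate Z.
Rowan's mix must leave Colleen indifferent between Y and X.
  Colleen's expected payoff from Y: p·5 + (1−p)·4 = p + 4
  Colleen's expected payoff from X: p·2 + (1−p)·5 = -3p + 5
  p + 4 = -3p + 5  ⇒  4p = 1  ⇒  p = 1/4.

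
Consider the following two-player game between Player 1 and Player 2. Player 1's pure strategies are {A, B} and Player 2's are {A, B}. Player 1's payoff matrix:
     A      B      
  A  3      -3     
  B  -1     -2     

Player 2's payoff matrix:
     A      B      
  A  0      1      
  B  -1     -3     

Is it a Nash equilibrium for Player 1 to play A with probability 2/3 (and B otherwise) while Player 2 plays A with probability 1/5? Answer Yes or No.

Check Player 2's indifference given Player 1's mix p = 2/3:
  payoff from A = -1/3; payoff from B = -1/3 — equal.
Check Player 1's indifference given Player 2's mix q = 1/5:
  payoff from A = -9/5; payoff from B = -9/5 — equal.
Both players are indifferent, so neither can profitably deviate.

Yes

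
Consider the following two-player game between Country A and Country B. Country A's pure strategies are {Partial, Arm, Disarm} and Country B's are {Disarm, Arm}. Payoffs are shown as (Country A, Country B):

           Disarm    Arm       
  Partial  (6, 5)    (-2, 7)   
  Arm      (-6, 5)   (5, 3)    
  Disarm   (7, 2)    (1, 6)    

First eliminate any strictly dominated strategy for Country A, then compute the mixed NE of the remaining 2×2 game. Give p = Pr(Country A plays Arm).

p = 2/3

Country A's strategy Partial is strictly dominated by Disarm: 7 > 6 and 1 > -2. Eliminate Partial.
For Country B to be willing to mix, Country B must be indifferent between Disarm and Arm, which pins down Country A's mix.
  Country B's payoff to Disarm: p·5 + (1−p)·2 = 3p + 2
  Country B's payoff to Arm: p·3 + (1−p)·6 = -3p + 6
  3p + 2 = -3p + 6  ⇒  6p = 4  ⇒  p = 2/3.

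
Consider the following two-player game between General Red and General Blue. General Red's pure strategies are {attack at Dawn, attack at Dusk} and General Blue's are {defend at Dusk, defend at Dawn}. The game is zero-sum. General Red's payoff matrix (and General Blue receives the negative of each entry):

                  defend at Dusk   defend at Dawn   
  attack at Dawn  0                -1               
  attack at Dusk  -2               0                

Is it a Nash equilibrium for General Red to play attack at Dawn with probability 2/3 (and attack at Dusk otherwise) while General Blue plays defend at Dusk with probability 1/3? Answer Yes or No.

Check General Blue's indifference given General Red's mix p = 2/3:
  payoff from defend at Dusk = 2/3; payoff from defend at Dawn = 2/3 — equal.
Check General Red's indifference given General Blue's mix q = 1/3:
  payoff from attack at Dawn = -2/3; payoff from attack at Dusk = -2/3 — equal.
Both players are indifferent, so neither can profitably deviate.

Yes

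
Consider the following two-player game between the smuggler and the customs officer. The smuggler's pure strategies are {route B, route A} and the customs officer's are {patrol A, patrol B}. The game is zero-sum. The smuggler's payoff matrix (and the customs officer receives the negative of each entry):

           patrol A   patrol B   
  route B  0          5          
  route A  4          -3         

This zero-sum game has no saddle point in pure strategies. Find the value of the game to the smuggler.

In a mixed equilibrium the smuggler is indifferent between route B and route A; this condition fixes q.
  the smuggler's payoff from route B: q·0 + (1−q)·5 = -5q + 5
  the smuggler's payoff from route A: q·4 + (1−q)·(-3) = 7q - 3
  -5q + 5 = 7q - 3  ⇒  -12q = -8  ⇒  q = 2/3.
The value is the smuggler's expected payoff against this mix (using route B): (2/3)·0 + (1/3)·5 = 5/3.

v = 5/3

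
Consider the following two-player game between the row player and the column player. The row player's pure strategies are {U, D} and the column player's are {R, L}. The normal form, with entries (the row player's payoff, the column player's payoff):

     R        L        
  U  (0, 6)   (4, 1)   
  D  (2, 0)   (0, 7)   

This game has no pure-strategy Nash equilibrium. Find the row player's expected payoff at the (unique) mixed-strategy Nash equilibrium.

4/3

Set the row player's expected payoff from U equal to that from D:
  the row player's payoff to U: q·0 + (1−q)·4 = -4q + 4
  the row player's payoff to D: q·2 + (1−q)·0 = 2q
  -4q + 4 = 2q  ⇒  -6q = -4  ⇒  q = 2/3.
At equilibrium the row player is indifferent across rows, so the row player's payoff equals the payoff from U: (2/3)·0 + (1/3)·4 = 4/3.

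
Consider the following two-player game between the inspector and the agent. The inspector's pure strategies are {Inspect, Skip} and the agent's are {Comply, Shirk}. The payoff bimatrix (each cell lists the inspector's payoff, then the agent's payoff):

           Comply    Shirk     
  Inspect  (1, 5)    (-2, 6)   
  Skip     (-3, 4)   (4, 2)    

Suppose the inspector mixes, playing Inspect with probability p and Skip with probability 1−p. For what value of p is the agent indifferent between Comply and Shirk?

For the agent to be willing to mix, the agent must be indifferent between Comply and Shirk, which pins down the inspector's mix.
  the agent's expected payoff from Comply: p·5 + (1−p)·4 = p + 4
  the agent's expected payoff from Shirk: p·6 + (1−p)·2 = 4p + 2
  p + 4 = 4p + 2  ⇒  -3p = -2  ⇒  p = 2/3.

p = 2/3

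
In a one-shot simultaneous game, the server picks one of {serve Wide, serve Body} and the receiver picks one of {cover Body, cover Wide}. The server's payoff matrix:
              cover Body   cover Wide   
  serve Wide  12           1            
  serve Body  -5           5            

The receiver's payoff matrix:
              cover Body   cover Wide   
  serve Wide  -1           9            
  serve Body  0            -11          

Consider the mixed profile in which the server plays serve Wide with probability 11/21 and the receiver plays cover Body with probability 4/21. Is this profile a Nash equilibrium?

Check the receiver's indifference given the server's mix p = 11/21:
  payoff from cover Body = -11/21; payoff from cover Wide = -11/21 — equal.
Check the server's indifference given the receiver's mix q = 4/21:
  payoff from serve Wide = 65/21; payoff from serve Body = 65/21 — equal.
Both players are indifferent, so neither can profitably deviate.

Yes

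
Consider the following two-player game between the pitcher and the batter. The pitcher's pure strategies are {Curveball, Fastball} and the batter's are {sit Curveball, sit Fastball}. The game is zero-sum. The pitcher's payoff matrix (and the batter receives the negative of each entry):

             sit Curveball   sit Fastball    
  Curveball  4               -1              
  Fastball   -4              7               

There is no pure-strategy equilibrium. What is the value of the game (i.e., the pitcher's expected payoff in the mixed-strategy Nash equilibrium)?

The batter's mix must leave the pitcher indifferent between Curveball and Fastball.
  the pitcher's payoff to Curveball: q·4 + (1−q)·(-1) = 5q - 1
  the pitcher's payoff to Fastball: q·(-4) + (1−q)·7 = -11q + 7
  5q - 1 = -11q + 7  ⇒  16q = 8  ⇒  q = 1/2.
The value is the pitcher's expected payoff against this mix (using Curveball): (1/2)·4 + (1/2)·(-1) = 3/2.

v = 3/2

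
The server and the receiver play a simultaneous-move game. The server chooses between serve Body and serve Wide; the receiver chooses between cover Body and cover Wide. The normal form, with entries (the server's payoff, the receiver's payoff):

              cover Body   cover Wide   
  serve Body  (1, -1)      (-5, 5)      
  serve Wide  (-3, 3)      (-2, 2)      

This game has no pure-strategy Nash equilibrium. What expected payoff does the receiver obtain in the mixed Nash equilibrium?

17/7

For the receiver to be willing to mix, the receiver must be indifferent between cover Body and cover Wide, which pins down the server's mix.
  the receiver's payoff from cover Body: p·(-1) + (1−p)·3 = -4p + 3
  the receiver's payoff from cover Wide: p·5 + (1−p)·2 = 3p + 2
  -4p + 3 = 3p + 2  ⇒  -7p = -1  ⇒  p = 1/7.
At equilibrium the receiver is indifferent across columns, so the receiver's payoff equals the payoff from cover Body: (1/7)·(-1) + (6/7)·3 = 17/7.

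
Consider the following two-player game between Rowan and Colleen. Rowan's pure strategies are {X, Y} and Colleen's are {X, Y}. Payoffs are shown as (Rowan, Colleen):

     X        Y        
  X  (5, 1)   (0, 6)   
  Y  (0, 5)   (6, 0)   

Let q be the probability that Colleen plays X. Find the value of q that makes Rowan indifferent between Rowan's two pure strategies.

Rowan's indifference between X and Y determines Colleen's mixing probability q:
  Rowan's expected payoff from X: q·5 + (1−q)·0 = 5q
  Rowan's expected payoff from Y: q·0 + (1−q)·6 = -6q + 6
  5q = -6q + 6  ⇒  11q = 6  ⇒  q = 6/11.

q = 6/11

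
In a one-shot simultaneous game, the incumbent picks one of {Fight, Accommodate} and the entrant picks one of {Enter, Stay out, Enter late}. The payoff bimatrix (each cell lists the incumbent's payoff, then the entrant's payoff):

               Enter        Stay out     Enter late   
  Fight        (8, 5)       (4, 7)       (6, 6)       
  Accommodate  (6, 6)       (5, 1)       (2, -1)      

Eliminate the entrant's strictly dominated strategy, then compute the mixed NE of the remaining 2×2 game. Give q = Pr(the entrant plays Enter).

q = 1/3

The entrant's strategy Enter late is strictly dominated by Stay out: 7 > 6 and 1 > -1. Eliminate Enter late.
The incumbent's indifference between Fight and Accommodate determines the entrant's mixing probability q:
  the incumbent's payoff from Fight: q·8 + (1−q)·4 = 4q + 4
  the incumbent's payoff from Accommodate: q·6 + (1−q)·5 = q + 5
  4q + 4 = q + 5  ⇒  3q = 1  ⇒  q = 1/3.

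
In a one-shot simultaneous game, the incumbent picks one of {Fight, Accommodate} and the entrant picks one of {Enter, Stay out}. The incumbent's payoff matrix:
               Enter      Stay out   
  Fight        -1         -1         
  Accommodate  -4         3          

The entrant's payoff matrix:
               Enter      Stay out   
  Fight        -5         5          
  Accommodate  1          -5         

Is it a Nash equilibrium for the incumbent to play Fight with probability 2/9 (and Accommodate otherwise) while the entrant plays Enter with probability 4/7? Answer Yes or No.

No

Given the incumbent's mix p = 2/9, the entrant's payoff from Enter is -1/3 but from Stay out is -25/9. The entrant strictly prefers Enter, so the entrant would not mix.
So the proposed profile is not a Nash equilibrium.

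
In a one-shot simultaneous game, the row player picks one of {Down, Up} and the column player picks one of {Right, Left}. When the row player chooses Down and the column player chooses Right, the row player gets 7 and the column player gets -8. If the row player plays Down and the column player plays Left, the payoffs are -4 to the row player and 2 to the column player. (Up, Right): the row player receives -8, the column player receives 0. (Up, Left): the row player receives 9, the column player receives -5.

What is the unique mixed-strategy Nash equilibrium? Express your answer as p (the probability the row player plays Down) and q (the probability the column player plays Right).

p = 1/3, q = 13/28

For the column player to be willing to mix, the column player must be indifferent between Right and Left, which pins down the row player's mix.
  the column player's payoff to Right: p·(-8) + (1−p)·0 = -8p
  the column player's payoff to Left: p·2 + (1−p)·(-5) = 7p - 5
  -8p = 7p - 5  ⇒  -15p = -5  ⇒  p = 1/3.
The row player's indifference between Down and Up determines the column player's mixing probability q:
  the row player's expected payoff from Down: q·7 + (1−q)·(-4) = 11q - 4
  the row player's expected payoff from Up: q·(-8) + (1−q)·9 = -17q + 9
  11q - 4 = -17q + 9  ⇒  28q = 13  ⇒  q = 13/28.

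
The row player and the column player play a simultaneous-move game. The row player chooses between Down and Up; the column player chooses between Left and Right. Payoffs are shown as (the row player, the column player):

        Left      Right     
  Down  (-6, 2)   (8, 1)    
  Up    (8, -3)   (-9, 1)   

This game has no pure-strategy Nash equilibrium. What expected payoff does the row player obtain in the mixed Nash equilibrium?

For the row player to be willing to mix, the row player must be indifferent between Down and Up, which pins down the column player's mix.
  the row player's payoff from Down: q·(-6) + (1−q)·8 = -14q + 8
  the row player's payoff from Up: q·8 + (1−q)·(-9) = 17q - 9
  -14q + 8 = 17q - 9  ⇒  -31q = -17  ⇒  q = 17/31.
At equilibrium the row player is indifferent across rows, so the row player's payoff equals the payoff from Down: (17/31)·(-6) + (14/31)·8 = 10/31.

10/31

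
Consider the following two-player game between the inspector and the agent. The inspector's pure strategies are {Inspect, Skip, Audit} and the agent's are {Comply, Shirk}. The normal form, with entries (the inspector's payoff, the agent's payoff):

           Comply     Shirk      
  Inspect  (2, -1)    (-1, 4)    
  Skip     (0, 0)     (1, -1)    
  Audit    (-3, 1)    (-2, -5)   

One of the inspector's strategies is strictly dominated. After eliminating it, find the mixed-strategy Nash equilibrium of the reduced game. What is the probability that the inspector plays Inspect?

p = 1/6

The inspector's strategy Audit is strictly dominated by Skip: 0 > -3 and 1 > -2. Eliminate Audit.
Set the agent's expected payoff from Comply equal to that from Shirk:
  the agent's payoff to Comply: p·(-1) + (1−p)·0 = -p
  the agent's payoff to Shirk: p·4 + (1−p)·(-1) = 5p - 1
  -p = 5p - 1  ⇒  -6p = -1  ⇒  p = 1/6.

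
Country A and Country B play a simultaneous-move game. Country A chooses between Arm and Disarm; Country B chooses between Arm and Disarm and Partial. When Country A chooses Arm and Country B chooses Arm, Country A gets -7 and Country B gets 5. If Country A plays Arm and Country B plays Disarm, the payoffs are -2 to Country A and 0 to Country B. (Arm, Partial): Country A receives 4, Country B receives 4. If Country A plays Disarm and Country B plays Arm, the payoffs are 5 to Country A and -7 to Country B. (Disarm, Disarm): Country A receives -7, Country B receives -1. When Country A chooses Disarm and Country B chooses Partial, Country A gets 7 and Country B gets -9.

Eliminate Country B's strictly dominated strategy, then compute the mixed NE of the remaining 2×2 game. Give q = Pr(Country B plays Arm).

Country B's strategy Partial is strictly dominated by Arm: 5 > 4 and -7 > -9. Eliminate Partial.
Country A's indifference between Arm and Disarm determines Country B's mixing probability q:
  Country A's expected payoff from Arm: q·(-7) + (1−q)·(-2) = -5q - 2
  Country A's expected payoff from Disarm: q·5 + (1−q)·(-7) = 12q - 7
  -5q - 2 = 12q - 7  ⇒  -17q = -5  ⇒  q = 5/17.

q = 5/17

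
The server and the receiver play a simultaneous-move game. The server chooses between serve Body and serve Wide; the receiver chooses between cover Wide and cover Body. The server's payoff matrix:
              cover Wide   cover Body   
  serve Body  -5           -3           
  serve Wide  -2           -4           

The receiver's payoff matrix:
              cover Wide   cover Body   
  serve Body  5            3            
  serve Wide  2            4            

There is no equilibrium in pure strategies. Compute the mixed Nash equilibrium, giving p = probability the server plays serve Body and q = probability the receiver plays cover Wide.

The server's mix must leave the receiver indifferent between cover Wide and cover Body.
  the receiver's expected payoff from cover Wide: p·5 + (1−p)·2 = 3p + 2
  the receiver's expected payoff from cover Body: p·3 + (1−p)·4 = -p + 4
  3p + 2 = -p + 4  ⇒  4p = 2  ⇒  p = 1/2.
The receiver's mix must leave the server indifferent between serve Body and serve Wide.
  the server's payoff to serve Body: q·(-5) + (1−q)·(-3) = -2q - 3
  the server's payoff to serve Wide: q·(-2) + (1−q)·(-4) = 2q - 4
  -2q - 3 = 2q - 4  ⇒  -4q = -1  ⇒  q = 1/4.

p = 1/2, q = 1/4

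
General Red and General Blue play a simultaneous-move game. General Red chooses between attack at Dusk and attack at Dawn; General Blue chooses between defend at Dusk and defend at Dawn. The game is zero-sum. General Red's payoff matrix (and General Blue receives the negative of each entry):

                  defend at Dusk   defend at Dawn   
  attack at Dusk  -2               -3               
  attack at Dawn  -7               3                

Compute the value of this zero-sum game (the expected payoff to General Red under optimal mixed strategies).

Set General Red's expected payoff from attack at Dusk equal to that from attack at Dawn:
  General Red's payoff to attack at Dusk: q·(-2) + (1−q)·(-3) = q - 3
  General Red's payoff to attack at Dawn: q·(-7) + (1−q)·3 = -10q + 3
  q - 3 = -10q + 3  ⇒  11q = 6  ⇒  q = 6/11.
The value is General Red's expected payoff against this mix (using attack at Dusk): (6/11)·(-2) + (5/11)·(-3) = -27/11.

v = -27/11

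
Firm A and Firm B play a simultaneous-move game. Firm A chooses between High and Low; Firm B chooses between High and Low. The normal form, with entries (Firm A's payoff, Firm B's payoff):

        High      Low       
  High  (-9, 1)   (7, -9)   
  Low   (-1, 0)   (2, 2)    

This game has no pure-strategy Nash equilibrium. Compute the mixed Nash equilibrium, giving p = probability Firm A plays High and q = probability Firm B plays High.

p = 1/6, q = 5/13

In a mixed equilibrium Firm B is indifferent between High and Low; this condition fixes p.
  Firm B's payoff to High: p·1 + (1−p)·0 = p
  Firm B's payoff to Low: p·(-9) + (1−p)·2 = -11p + 2
  p = -11p + 2  ⇒  12p = 2  ⇒  p = 1/6.
In a mixed equilibrium Firm A is indifferent between High and Low; this condition fixes q.
  Firm A's payoff to High: q·(-9) + (1−q)·7 = -16q + 7
  Firm A's payoff to Low: q·(-1) + (1−q)·2 = -3q + 2
  -16q + 7 = -3q + 2  ⇒  -13q = -5  ⇒  q = 5/13.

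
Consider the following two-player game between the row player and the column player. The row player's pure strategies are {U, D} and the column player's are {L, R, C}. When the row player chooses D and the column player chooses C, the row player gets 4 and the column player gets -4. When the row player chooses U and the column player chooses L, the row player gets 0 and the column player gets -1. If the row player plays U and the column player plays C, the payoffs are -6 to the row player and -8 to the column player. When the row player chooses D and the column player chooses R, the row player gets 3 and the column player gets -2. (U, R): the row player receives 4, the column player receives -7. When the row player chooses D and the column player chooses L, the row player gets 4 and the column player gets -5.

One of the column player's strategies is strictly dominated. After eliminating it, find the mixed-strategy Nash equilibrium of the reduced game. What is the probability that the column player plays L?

q = 1/5

The column player's strategy C is strictly dominated by R: -7 > -8 and -2 > -4. Eliminate C.
For the row player to be willing to mix, the row player must be indifferent between U and D, which pins down the column player's mix.
  the row player's expected payoff from U: q·0 + (1−q)·4 = -4q + 4
  the row player's expected payoff from D: q·4 + (1−q)·3 = q + 3
  -4q + 4 = q + 3  ⇒  -5q = -1  ⇒  q = 1/5.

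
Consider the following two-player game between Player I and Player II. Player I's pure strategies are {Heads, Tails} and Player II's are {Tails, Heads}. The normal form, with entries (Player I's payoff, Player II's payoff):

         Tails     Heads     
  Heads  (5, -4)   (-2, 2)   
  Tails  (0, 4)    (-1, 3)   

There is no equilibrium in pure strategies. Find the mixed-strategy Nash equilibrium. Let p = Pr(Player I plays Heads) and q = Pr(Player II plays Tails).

Player II's indifference between Tails and Heads determines Player I's mixing probability p:
  Player II's payoff from Tails: p·(-4) + (1−p)·4 = -8p + 4
  Player II's payoff from Heads: p·2 + (1−p)·3 = -p + 3
  -8p + 4 = -p + 3  ⇒  -7p = -1  ⇒  p = 1/7.
For Player I to be willing to mix, Player I must be indifferent between Heads and Tails, which pins down Player II's mix.
  Player I's expected payoff from Heads: q·5 + (1−q)·(-2) = 7q - 2
  Player I's expected payoff from Tails: q·0 + (1−q)·(-1) = q - 1
  7q - 2 = q - 1  ⇒  6q = 1  ⇒  q = 1/6.

p = 1/7, q = 1/6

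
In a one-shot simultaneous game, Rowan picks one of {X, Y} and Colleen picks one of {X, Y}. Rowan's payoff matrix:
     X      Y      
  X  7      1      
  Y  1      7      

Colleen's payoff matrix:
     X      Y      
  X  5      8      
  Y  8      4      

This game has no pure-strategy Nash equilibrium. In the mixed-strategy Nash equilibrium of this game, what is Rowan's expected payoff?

4

Rowan's indifference between X and Y determines Colleen's mixing probability q:
  Rowan's payoff to X: q·7 + (1−q)·1 = 6q + 1
  Rowan's payoff to Y: q·1 + (1−q)·7 = -6q + 7
  6q + 1 = -6q + 7  ⇒  12q = 6  ⇒  q = 1/2.
At equilibrium Rowan is indifferent across rows, so Rowan's payoff equals the payoff from X: (1/2)·7 + (1/2)·1 = 4.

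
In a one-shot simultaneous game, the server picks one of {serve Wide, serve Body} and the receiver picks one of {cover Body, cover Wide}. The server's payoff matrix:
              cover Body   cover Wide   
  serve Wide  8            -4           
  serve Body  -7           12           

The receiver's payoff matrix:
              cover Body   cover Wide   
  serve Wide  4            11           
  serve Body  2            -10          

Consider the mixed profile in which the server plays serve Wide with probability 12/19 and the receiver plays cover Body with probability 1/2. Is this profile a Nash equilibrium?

Given the receiver's mix q = 1/2, the server's payoff from serve Wide is 2 but from serve Body is 5/2. The server strictly prefers serve Body, so the server would not mix.
So the proposed profile is not a Nash equilibrium.

No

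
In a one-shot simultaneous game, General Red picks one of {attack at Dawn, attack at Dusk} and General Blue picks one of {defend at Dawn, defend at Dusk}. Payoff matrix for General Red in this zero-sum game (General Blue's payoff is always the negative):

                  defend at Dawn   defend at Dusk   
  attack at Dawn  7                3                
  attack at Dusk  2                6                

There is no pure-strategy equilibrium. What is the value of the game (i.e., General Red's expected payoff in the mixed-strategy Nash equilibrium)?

v = 9/2

Set General Red's expected payoff from attack at Dawn equal to that from attack at Dusk:
  General Red's expected payoff from attack at Dawn: q·7 + (1−q)·3 = 4q + 3
  General Red's expected payoff from attack at Dusk: q·2 + (1−q)·6 = -4q + 6
  4q + 3 = -4q + 6  ⇒  8q = 3  ⇒  q = 3/8.
The value is General Red's expected payoff against this mix (using attack at Dawn): (3/8)·7 + (5/8)·3 = 9/2.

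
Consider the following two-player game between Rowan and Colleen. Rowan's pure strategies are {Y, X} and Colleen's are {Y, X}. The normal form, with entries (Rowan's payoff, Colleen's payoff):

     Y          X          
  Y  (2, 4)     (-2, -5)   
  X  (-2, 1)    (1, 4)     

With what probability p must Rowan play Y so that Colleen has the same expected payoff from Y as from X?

p = 1/4

Set Colleen's expected payoff from Y equal to that from X:
  Colleen's payoff to Y: p·4 + (1−p)·1 = 3p + 1
  Colleen's payoff to X: p·(-5) + (1−p)·4 = -9p + 4
  3p + 1 = -9p + 4  ⇒  12p = 3  ⇒  p = 1/4.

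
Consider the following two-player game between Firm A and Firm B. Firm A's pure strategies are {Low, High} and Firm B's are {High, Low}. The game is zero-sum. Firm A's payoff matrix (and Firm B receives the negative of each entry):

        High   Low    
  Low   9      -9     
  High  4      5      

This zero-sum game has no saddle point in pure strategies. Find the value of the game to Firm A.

v = 81/19

In a mixed equilibrium Firm A is indifferent between Low and High; this condition fixes q.
  Firm A's expected payoff from Low: q·9 + (1−q)·(-9) = 18q - 9
  Firm A's expected payoff from High: q·4 + (1−q)·5 = -q + 5
  18q - 9 = -q + 5  ⇒  19q = 14  ⇒  q = 14/19.
The value is Firm A's expected payoff against this mix (using Low): (14/19)·9 + (5/19)·(-9) = 81/19.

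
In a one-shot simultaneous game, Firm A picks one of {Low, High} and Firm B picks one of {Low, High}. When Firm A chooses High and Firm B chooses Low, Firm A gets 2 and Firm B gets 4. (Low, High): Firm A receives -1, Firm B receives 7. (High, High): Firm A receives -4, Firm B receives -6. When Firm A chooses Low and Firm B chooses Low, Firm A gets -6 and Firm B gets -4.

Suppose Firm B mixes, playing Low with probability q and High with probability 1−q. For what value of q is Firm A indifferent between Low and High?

q = 3/11

In a mixed equilibrium Firm A is indifferent between Low and High; this condition fixes q.
  Firm A's payoff from Low: q·(-6) + (1−q)·(-1) = -5q - 1
  Firm A's payoff from High: q·2 + (1−q)·(-4) = 6q - 4
  -5q - 1 = 6q - 4  ⇒  -11q = -3  ⇒  q = 3/11.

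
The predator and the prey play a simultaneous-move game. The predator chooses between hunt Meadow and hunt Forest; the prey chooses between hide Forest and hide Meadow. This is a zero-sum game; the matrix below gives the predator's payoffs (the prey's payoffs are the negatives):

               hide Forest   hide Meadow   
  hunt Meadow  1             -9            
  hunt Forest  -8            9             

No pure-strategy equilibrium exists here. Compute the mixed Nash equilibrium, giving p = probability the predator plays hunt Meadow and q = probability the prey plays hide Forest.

In a mixed equilibrium the prey is indifferent between hide Forest and hide Meadow; this condition fixes p.
  the prey's expected payoff from hide Forest: p·(-1) + (1−p)·8 = -9p + 8
  the prey's expected payoff from hide Meadow: p·9 + (1−p)·(-9) = 18p - 9
  -9p + 8 = 18p - 9  ⇒  -27p = -17  ⇒  p = 17/27.
For the predator to be willing to mix, the predator must be indifferent between hunt Meadow and hunt Forest, which pins down the prey's mix.
  the predator's expected payoff from hunt Meadow: q·1 + (1−q)·(-9) = 10q - 9
  the predator's expected payoff from hunt Forest: q·(-8) + (1−q)·9 = -17q + 9
  10q - 9 = -17q + 9  ⇒  27q = 18  ⇒  q = 2/3.

p = 17/27, q = 2/3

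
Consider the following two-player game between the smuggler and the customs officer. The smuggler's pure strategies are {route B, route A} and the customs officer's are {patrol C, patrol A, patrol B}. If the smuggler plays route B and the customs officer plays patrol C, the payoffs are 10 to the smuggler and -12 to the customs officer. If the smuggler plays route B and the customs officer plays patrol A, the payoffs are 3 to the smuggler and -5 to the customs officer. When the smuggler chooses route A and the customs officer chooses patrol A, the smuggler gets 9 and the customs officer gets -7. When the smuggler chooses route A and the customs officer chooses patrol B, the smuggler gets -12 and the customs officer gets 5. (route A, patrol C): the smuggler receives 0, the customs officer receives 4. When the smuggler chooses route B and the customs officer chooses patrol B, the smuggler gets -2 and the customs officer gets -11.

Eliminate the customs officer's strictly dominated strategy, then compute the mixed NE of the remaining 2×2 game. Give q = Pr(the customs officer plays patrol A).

The customs officer's strategy patrol C is strictly dominated by patrol B: -11 > -12 and 5 > 4. Eliminate patrol C.
The customs officer's mix must leave the smuggler indifferent between route B and route A.
  the smuggler's expected payoff from route B: q·3 + (1−q)·(-2) = 5q - 2
  the smuggler's expected payoff from route A: q·9 + (1−q)·(-12) = 21q - 12
  5q - 2 = 21q - 12  ⇒  -16q = -10  ⇒  q = 5/8.

q = 5/8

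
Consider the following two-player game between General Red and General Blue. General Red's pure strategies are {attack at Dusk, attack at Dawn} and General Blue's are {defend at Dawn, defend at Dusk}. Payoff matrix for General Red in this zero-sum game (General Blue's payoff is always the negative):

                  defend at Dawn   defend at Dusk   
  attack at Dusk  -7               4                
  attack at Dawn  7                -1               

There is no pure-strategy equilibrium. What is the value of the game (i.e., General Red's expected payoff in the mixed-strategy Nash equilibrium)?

v = 21/19

In a mixed equilibrium General Red is indifferent between attack at Dusk and attack at Dawn; this condition fixes q.
  General Red's payoff from attack at Dusk: q·(-7) + (1−q)·4 = -11q + 4
  General Red's payoff from attack at Dawn: q·7 + (1−q)·(-1) = 8q - 1
  -11q + 4 = 8q - 1  ⇒  -19q = -5  ⇒  q = 5/19.
The value is General Red's expected payoff against this mix (using attack at Dusk): (5/19)·(-7) + (14/19)·4 = 21/19.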